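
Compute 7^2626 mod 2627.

7^1 ≡ 7 (mod 2627)
7^2 ≡ 7^2 = 49 ≡ 49 (mod 2627)
7^4 ≡ 49^2 = 2401 ≡ 2401 (mod 2627)
7^8 ≡ 2401^2 = 5764801 ≡ 1163 (mod 2627)
7^16 ≡ 1163^2 = 1352569 ≡ 2291 (mod 2627)
7^32 ≡ 2291^2 = 5248681 ≡ 2562 (mod 2627)
7^64 ≡ 2562^2 = 6563844 ≡ 1598 (mod 2627)
7^128 ≡ 1598^2 = 2553604 ≡ 160 (mod 2627)
7^256 ≡ 160^2 = 25600 ≡ 1957 (mod 2627)
7^512 ≡ 1957^2 = 3829849 ≡ 2310 (mod 2627)
7^1024 ≡ 2310^2 = 5336100 ≡ 663 (mod 2627)
7^2048 ≡ 663^2 = 439569 ≡ 860 (mod 2627)
2626 = 2048 + 512 + 64 + 2 in binary powers of 2.
So 7^2626 ≡ 860 · 2310 · 1598 · 49 ≡ 774 (mod 2627).
Since 774 ≠ 1, base 7 is a Fermat witness: 2627 is composite.

774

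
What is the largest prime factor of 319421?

97

319421 = 37 · 8633
8633 = 89 · 97
97 is prime.
So 319421 = 37 · 89 · 97; the largest prime factor is 97.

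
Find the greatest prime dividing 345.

345 = 3 · 115
115 = 5 · 23
23 is prime.
So 345 = 3 · 5 · 23; the largest prime factor is 23.

23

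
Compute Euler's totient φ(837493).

Factor: 837493 = 47 · 103 · 173.
φ(837493) = (47−1) · (103−1) · (173−1) = 46 · 102 · 172 = 807024.

807024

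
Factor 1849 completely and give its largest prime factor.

1849 = 43 · 43
43 = 43 · 1
So 1849 = 43^2; the largest prime factor is 43.

43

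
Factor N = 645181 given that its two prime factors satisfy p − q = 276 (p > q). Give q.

Since p = q + 276, we have 645181 = q(q + 276), so q² + 276q − 645181 = 0.
Discriminant: 276² + 4·645181 = 76176 + 2580724 = 2656900; √2656900 = 1630.
q = (−276 + 1630)/2 = 677, and p = q + 276 = 953.
Check: 677 · 953 = 645181.

677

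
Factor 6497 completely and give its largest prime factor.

6497 = 73 · 89
89 is prime.
So 6497 = 73 · 89; the largest prime factor is 89.

89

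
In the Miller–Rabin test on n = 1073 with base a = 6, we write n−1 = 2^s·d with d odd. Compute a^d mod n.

734

1073 − 1 = 1072 = 2^4 · 67, so d = 67.
6^1 ≡ 6 (mod 1073)
6^2 ≡ 6^2 = 36 ≡ 36 (mod 1073)
6^4 ≡ 36^2 = 1296 ≡ 223 (mod 1073)
6^8 ≡ 223^2 = 49729 ≡ 371 (mod 1073)
6^16 ≡ 371^2 = 137641 ≡ 297 (mod 1073)
6^32 ≡ 297^2 = 88209 ≡ 223 (mod 1073)
6^64 ≡ 223^2 = 49729 ≡ 371 (mod 1073)
67 = 64 + 2 + 1 in binary powers of 2.
So 6^67 ≡ 371 · 36 · 6 ≡ 734 (mod 1073).
Squaring chain: 734 → 110 → 297 → 223; never reaches −1, so base 6 is a Miller–Rabin witness that 1073 is composite.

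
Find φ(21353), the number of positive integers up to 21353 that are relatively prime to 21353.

Factor: 21353 = 131 · 163.
φ(21353) = (131−1) · (163−1) = 130 · 162 = 21060.

21060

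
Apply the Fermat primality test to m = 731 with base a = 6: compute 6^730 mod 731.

6^1 ≡ 6 (mod 731)
6^2 ≡ 6^2 = 36 ≡ 36 (mod 731)
6^4 ≡ 36^2 = 1296 ≡ 565 (mod 731)
6^8 ≡ 565^2 = 319225 ≡ 509 (mod 731)
6^16 ≡ 509^2 = 259081 ≡ 307 (mod 731)
6^32 ≡ 307^2 = 94249 ≡ 681 (mod 731)
6^64 ≡ 681^2 = 463761 ≡ 307 (mod 731)
6^128 ≡ 307^2 = 94249 ≡ 681 (mod 731)
6^256 ≡ 681^2 = 463761 ≡ 307 (mod 731)
6^512 ≡ 307^2 = 94249 ≡ 681 (mod 731)
730 = 512 + 128 + 64 + 16 + 8 + 2 in binary powers of 2.
So 6^730 ≡ 681 · 681 · 307 · 307 · 509 · 36 ≡ 49 (mod 731).
Since 49 ≠ 1, base 6 is a Fermat witness: 731 is composite.

49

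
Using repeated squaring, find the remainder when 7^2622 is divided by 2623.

7^1 ≡ 7 (mod 2623)
7^2 ≡ 7^2 = 49 ≡ 49 (mod 2623)
7^4 ≡ 49^2 = 2401 ≡ 2401 (mod 2623)
7^8 ≡ 2401^2 = 5764801 ≡ 2070 (mod 2623)
7^16 ≡ 2070^2 = 4284900 ≡ 1541 (mod 2623)
7^32 ≡ 1541^2 = 2374681 ≡ 866 (mod 2623)
7^64 ≡ 866^2 = 749956 ≡ 2401 (mod 2623)
7^128 ≡ 2401^2 = 5764801 ≡ 2070 (mod 2623)
7^256 ≡ 2070^2 = 4284900 ≡ 1541 (mod 2623)
7^512 ≡ 1541^2 = 2374681 ≡ 866 (mod 2623)
7^1024 ≡ 866^2 = 749956 ≡ 2401 (mod 2623)
7^2048 ≡ 2401^2 = 5764801 ≡ 2070 (mod 2623)
2622 = 2048 + 512 + 32 + 16 + 8 + 4 + 2 in binary powers of 2.
So 7^2622 ≡ 2070 · 866 · 866 · 1541 · 2070 · 2401 · 49 ≡ 1979 (mod 2623).
Since 1979 ≠ 1, base 7 is a Fermat witness: 2623 is composite.

1979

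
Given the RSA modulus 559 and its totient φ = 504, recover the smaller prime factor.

φ(n) = (p−1)(q−1) = n − (p+q) + 1, so p + q = 559 − 504 + 1 = 56.
p and q are the roots of t² − 56t + 559 = 0.
Discriminant: 56² − 4·559 = 3136 − 2236 = 900; √900 = 30.
q = (56 − 30)/2 = 13, p = (56 + 30)/2 = 43.
Check: 13 · 43 = 559.

13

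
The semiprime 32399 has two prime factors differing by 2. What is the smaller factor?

179

Since p = q + 2, we have 32399 = q(q + 2), so q² + 2q − 32399 = 0.
Discriminant: 2² + 4·32399 = 4 + 129596 = 129600; √129600 = 360.
q = (−2 + 360)/2 = 179, and p = q + 2 = 181.
Check: 179 · 181 = 32399.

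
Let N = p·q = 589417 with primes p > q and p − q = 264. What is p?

911

Since p = q + 264, we have 589417 = q(q + 264), so q² + 264q − 589417 = 0.
Discriminant: 264² + 4·589417 = 69696 + 2357668 = 2427364; √2427364 = 1558.
q = (−264 + 1558)/2 = 647, and p = q + 264 = 911.
Check: 647 · 911 = 589417.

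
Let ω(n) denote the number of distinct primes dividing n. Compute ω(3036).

4

3036 = 2^2 · 759
759 = 3 · 253
253 = 11 · 23
3036 = 2^2 · 3 · 11 · 23, which has 4 distinct prime factors.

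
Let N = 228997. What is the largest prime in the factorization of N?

89

228997 = 31 · 7387
7387 = 83 · 89
89 is prime.
So 228997 = 31 · 83 · 89; the largest prime factor is 89.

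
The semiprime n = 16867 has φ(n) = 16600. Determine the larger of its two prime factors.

167

φ(n) = (p−1)(q−1) = n − (p+q) + 1, so p + q = 16867 − 16600 + 1 = 268.
p and q are the roots of t² − 268t + 16867 = 0.
Discriminant: 268² − 4·16867 = 71824 − 67468 = 4356; √4356 = 66.
q = (268 − 66)/2 = 101, p = (268 + 66)/2 = 167.
Check: 101 · 167 = 16867.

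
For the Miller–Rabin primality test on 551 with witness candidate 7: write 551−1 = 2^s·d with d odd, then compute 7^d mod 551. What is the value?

49

551 − 1 = 550 = 2^1 · 275, so d = 275.
7^1 ≡ 7 (mod 551)
7^2 ≡ 7^2 = 49 ≡ 49 (mod 551)
7^4 ≡ 49^2 = 2401 ≡ 197 (mod 551)
7^8 ≡ 197^2 = 38809 ≡ 239 (mod 551)
7^16 ≡ 239^2 = 57121 ≡ 368 (mod 551)
7^32 ≡ 368^2 = 135424 ≡ 429 (mod 551)
7^64 ≡ 429^2 = 184041 ≡ 7 (mod 551)
7^128 ≡ 7^2 = 49 ≡ 49 (mod 551)
7^256 ≡ 49^2 = 2401 ≡ 197 (mod 551)
275 = 256 + 16 + 2 + 1 in binary powers of 2.
So 7^275 ≡ 197 · 368 · 49 · 7 ≡ 49 (mod 551).
Squaring chain: 49; never reaches −1, so base 7 is a Miller–Rabin witness that 551 is composite.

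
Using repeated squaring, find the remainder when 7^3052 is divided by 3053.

767

7^1 ≡ 7 (mod 3053)
7^2 ≡ 7^2 = 49 ≡ 49 (mod 3053)
7^4 ≡ 49^2 = 2401 ≡ 2401 (mod 3053)
7^8 ≡ 2401^2 = 5764801 ≡ 737 (mod 3053)
7^16 ≡ 737^2 = 543169 ≡ 2788 (mod 3053)
7^32 ≡ 2788^2 = 7772944 ≡ 6 (mod 3053)
7^64 ≡ 6^2 = 36 ≡ 36 (mod 3053)
7^128 ≡ 36^2 = 1296 ≡ 1296 (mod 3053)
7^256 ≡ 1296^2 = 1679616 ≡ 466 (mod 3053)
7^512 ≡ 466^2 = 217156 ≡ 393 (mod 3053)
7^1024 ≡ 393^2 = 154449 ≡ 1799 (mod 3053)
7^2048 ≡ 1799^2 = 3236401 ≡ 221 (mod 3053)
3052 = 2048 + 512 + 256 + 128 + 64 + 32 + 8 + 4 in binary powers of 2.
So 7^3052 ≡ 221 · 393 · 466 · 1296 · 36 · 6 · 737 · 2401 ≡ 767 (mod 3053).
Since 767 ≠ 1, base 7 is a Fermat witness: 3053 is composite.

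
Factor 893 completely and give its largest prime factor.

893 = 19 · 47
47 is prime.
So 893 = 19 · 47; the largest prime factor is 47.

47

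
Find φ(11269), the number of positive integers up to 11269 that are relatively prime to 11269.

11020

Factor: 11269 = 59 · 191.
φ(11269) = (59−1) · (191−1) = 58 · 190 = 11020.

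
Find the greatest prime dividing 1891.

1891 = 31 · 61
61 is prime.
So 1891 = 31 · 61; the largest prime factor is 61.

61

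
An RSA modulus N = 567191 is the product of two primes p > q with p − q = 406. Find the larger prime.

983

Since p = q + 406, we have 567191 = q(q + 406), so q² + 406q − 567191 = 0.
Discriminant: 406² + 4·567191 = 164836 + 2268764 = 2433600; √2433600 = 1560.
q = (−406 + 1560)/2 = 577, and p = q + 406 = 983.
Check: 577 · 983 = 567191.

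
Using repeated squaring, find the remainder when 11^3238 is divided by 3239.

11^1 ≡ 11 (mod 3239)
11^2 ≡ 11^2 = 121 ≡ 121 (mod 3239)
11^4 ≡ 121^2 = 14641 ≡ 1685 (mod 3239)
11^8 ≡ 1685^2 = 2839225 ≡ 1861 (mod 3239)
11^16 ≡ 1861^2 = 3463321 ≡ 830 (mod 3239)
11^32 ≡ 830^2 = 688900 ≡ 2232 (mod 3239)
11^64 ≡ 2232^2 = 4981824 ≡ 242 (mod 3239)
11^128 ≡ 242^2 = 58564 ≡ 262 (mod 3239)
11^256 ≡ 262^2 = 68644 ≡ 625 (mod 3239)
11^512 ≡ 625^2 = 390625 ≡ 1945 (mod 3239)
11^1024 ≡ 1945^2 = 3783025 ≡ 3112 (mod 3239)
11^2048 ≡ 3112^2 = 9684544 ≡ 3173 (mod 3239)
3238 = 2048 + 1024 + 128 + 32 + 4 + 2 in binary powers of 2.
So 11^3238 ≡ 3173 · 3112 · 262 · 2232 · 1685 · 121 ≡ 3013 (mod 3239).
Since 3013 ≠ 1, base 11 is a Fermat witness: 3239 is composite.

3013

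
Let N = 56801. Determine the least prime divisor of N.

56801 is odd.
Digit sum 20, not divisible by 3.
Ends in 1: not divisible by 5.
7: 56801 = 7·8114 + 3
11: 56801 = 11·5163 + 8
13: 56801 = 13·4369 + 4
17: 56801 = 17·3341 + 4
19: 56801 = 19·2989 + 10
23: 56801 = 23·2469 + 14
29: 56801 = 29·1958 + 19
31: 56801 = 31·1832 + 9
37: 56801 = 37·1535 + 6
41: 56801 = 41·1385 + 16
43: 56801 = 43·1320 + 41
47: 56801 = 47·1208 + 25
53: 56801 = 53·1071 + 38
59: 56801 = 59·962 + 43
61: 56801 = 61·931 + 10
67: 56801 = 67·847 + 52
71: 56801 = 71·800 + 1
73: 56801 = 73·778 + 7
79: 56801 = 79·719

79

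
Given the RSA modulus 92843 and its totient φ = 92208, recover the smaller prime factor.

227

φ(n) = (p−1)(q−1) = n − (p+q) + 1, so p + q = 92843 − 92208 + 1 = 636.
p and q are the roots of t² − 636t + 92843 = 0.
Discriminant: 636² − 4·92843 = 404496 − 371372 = 33124; √33124 = 182.
q = (636 − 182)/2 = 227, p = (636 + 182)/2 = 409.
Check: 227 · 409 = 92843.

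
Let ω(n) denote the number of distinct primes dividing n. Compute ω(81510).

81510 = 2 · 40755
40755 = 3 · 13585
13585 = 5 · 2717
2717 = 11 · 247
247 = 13 · 19
81510 = 2 · 3 · 5 · 11 · 13 · 19, which has 6 distinct prime factors.

6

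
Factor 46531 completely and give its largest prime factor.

46531 = 19 · 2449
2449 = 31 · 79
79 is prime.
So 46531 = 19 · 31 · 79; the largest prime factor is 79.

79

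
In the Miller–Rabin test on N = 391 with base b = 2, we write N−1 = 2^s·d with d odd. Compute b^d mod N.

391 − 1 = 390 = 2^1 · 195, so d = 195.
2^1 ≡ 2 (mod 391)
2^2 ≡ 2^2 = 4 ≡ 4 (mod 391)
2^4 ≡ 4^2 = 16 ≡ 16 (mod 391)
2^8 ≡ 16^2 = 256 ≡ 256 (mod 391)
2^16 ≡ 256^2 = 65536 ≡ 239 (mod 391)
2^32 ≡ 239^2 = 57121 ≡ 35 (mod 391)
2^64 ≡ 35^2 = 1225 ≡ 52 (mod 391)
2^128 ≡ 52^2 = 2704 ≡ 358 (mod 391)
195 = 128 + 64 + 2 + 1 in binary powers of 2.
So 2^195 ≡ 358 · 52 · 4 · 2 ≡ 348 (mod 391).
Squaring chain: 348; never reaches −1, so base 2 is a Miller–Rabin witness that 391 is composite.

348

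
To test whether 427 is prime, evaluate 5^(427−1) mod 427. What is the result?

5^1 ≡ 5 (mod 427)
5^2 ≡ 5^2 = 25 ≡ 25 (mod 427)
5^4 ≡ 25^2 = 625 ≡ 198 (mod 427)
5^8 ≡ 198^2 = 39204 ≡ 347 (mod 427)
5^16 ≡ 347^2 = 120409 ≡ 422 (mod 427)
5^32 ≡ 422^2 = 178084 ≡ 25 (mod 427)
5^64 ≡ 25^2 = 625 ≡ 198 (mod 427)
5^128 ≡ 198^2 = 39204 ≡ 347 (mod 427)
5^256 ≡ 347^2 = 120409 ≡ 422 (mod 427)
426 = 256 + 128 + 32 + 8 + 2 in binary powers of 2.
So 5^426 ≡ 422 · 347 · 25 · 347 · 25 ≡ 253 (mod 427).
Since 253 ≠ 1, base 5 is a Fermat witness: 427 is composite.

253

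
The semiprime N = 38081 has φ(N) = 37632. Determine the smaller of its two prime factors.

φ(n) = (p−1)(q−1) = n − (p+q) + 1, so p + q = 38081 − 37632 + 1 = 450.
p and q are the roots of t² − 450t + 38081 = 0.
Discriminant: 450² − 4·38081 = 202500 − 152324 = 50176; √50176 = 224.
q = (450 − 224)/2 = 113, p = (450 + 224)/2 = 337.
Check: 113 · 337 = 38081.

113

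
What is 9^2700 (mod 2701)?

9^1 ≡ 9 (mod 2701)
9^2 ≡ 9^2 = 81 ≡ 81 (mod 2701)
9^4 ≡ 81^2 = 6561 ≡ 1159 (mod 2701)
9^8 ≡ 1159^2 = 1343281 ≡ 884 (mod 2701)
9^16 ≡ 884^2 = 781456 ≡ 867 (mod 2701)
9^32 ≡ 867^2 = 751689 ≡ 811 (mod 2701)
9^64 ≡ 811^2 = 657721 ≡ 1378 (mod 2701)
9^128 ≡ 1378^2 = 1898884 ≡ 81 (mod 2701)
9^256 ≡ 81^2 = 6561 ≡ 1159 (mod 2701)
9^512 ≡ 1159^2 = 1343281 ≡ 884 (mod 2701)
9^1024 ≡ 884^2 = 781456 ≡ 867 (mod 2701)
9^2048 ≡ 867^2 = 751689 ≡ 811 (mod 2701)
2700 = 2048 + 512 + 128 + 8 + 4 in binary powers of 2.
So 9^2700 ≡ 811 · 884 · 81 · 884 · 1159 ≡ 1 (mod 2701).
Since the result is 1, base 9 gives no evidence that 2701 is composite.

1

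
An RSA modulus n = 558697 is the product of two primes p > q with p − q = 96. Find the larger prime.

797

Since p = q + 96, we have 558697 = q(q + 96), so q² + 96q − 558697 = 0.
Discriminant: 96² + 4·558697 = 9216 + 2234788 = 2244004; √2244004 = 1498.
q = (−96 + 1498)/2 = 701, and p = q + 96 = 797.
Check: 701 · 797 = 558697.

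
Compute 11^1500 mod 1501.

11^1 ≡ 11 (mod 1501)
11^2 ≡ 11^2 = 121 ≡ 121 (mod 1501)
11^4 ≡ 121^2 = 14641 ≡ 1132 (mod 1501)
11^8 ≡ 1132^2 = 1281424 ≡ 1071 (mod 1501)
11^16 ≡ 1071^2 = 1147041 ≡ 277 (mod 1501)
11^32 ≡ 277^2 = 76729 ≡ 178 (mod 1501)
11^64 ≡ 178^2 = 31684 ≡ 163 (mod 1501)
11^128 ≡ 163^2 = 26569 ≡ 1052 (mod 1501)
11^256 ≡ 1052^2 = 1106704 ≡ 467 (mod 1501)
11^512 ≡ 467^2 = 218089 ≡ 444 (mod 1501)
11^1024 ≡ 444^2 = 197136 ≡ 505 (mod 1501)
1500 = 1024 + 256 + 128 + 64 + 16 + 8 + 4 in binary powers of 2.
So 11^1500 ≡ 505 · 467 · 1052 · 163 · 277 · 1071 · 1132 ≡ 495 (mod 1501).
Since 495 ≠ 1, base 11 is a Fermat witness: 1501 is composite.

495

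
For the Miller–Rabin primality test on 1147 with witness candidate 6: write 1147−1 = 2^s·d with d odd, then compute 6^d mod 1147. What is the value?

1147 − 1 = 1146 = 2^1 · 573, so d = 573.
6^1 ≡ 6 (mod 1147)
6^2 ≡ 6^2 = 36 ≡ 36 (mod 1147)
6^4 ≡ 36^2 = 1296 ≡ 149 (mod 1147)
6^8 ≡ 149^2 = 22201 ≡ 408 (mod 1147)
6^16 ≡ 408^2 = 166464 ≡ 149 (mod 1147)
6^32 ≡ 149^2 = 22201 ≡ 408 (mod 1147)
6^64 ≡ 408^2 = 166464 ≡ 149 (mod 1147)
6^128 ≡ 149^2 = 22201 ≡ 408 (mod 1147)
6^256 ≡ 408^2 = 166464 ≡ 149 (mod 1147)
6^512 ≡ 149^2 = 22201 ≡ 408 (mod 1147)
573 = 512 + 32 + 16 + 8 + 4 + 1 in binary powers of 2.
So 6^573 ≡ 408 · 408 · 149 · 408 · 149 · 6 ≡ 154 (mod 1147).
Squaring chain: 154; never reaches −1, so base 6 is a Miller–Rabin witness that 1147 is composite.

154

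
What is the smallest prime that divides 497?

497 is odd.
Digit sum 20, not divisible by 3.
Ends in 7: not divisible by 5.
7: 497 = 7·71

7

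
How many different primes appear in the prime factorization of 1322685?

1322685 = 3^2 · 146965
146965 = 5 · 29393
29393 = 7 · 4199
4199 = 13 · 323
323 = 17 · 19
1322685 = 3^2 · 5 · 7 · 13 · 17 · 19, which has 6 distinct prime factors.

6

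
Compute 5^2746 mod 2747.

332

5^1 ≡ 5 (mod 2747)
5^2 ≡ 5^2 = 25 ≡ 25 (mod 2747)
5^4 ≡ 25^2 = 625 ≡ 625 (mod 2747)
5^8 ≡ 625^2 = 390625 ≡ 551 (mod 2747)
5^16 ≡ 551^2 = 303601 ≡ 1431 (mod 2747)
5^32 ≡ 1431^2 = 2047761 ≡ 1246 (mod 2747)
5^64 ≡ 1246^2 = 1552516 ≡ 461 (mod 2747)
5^128 ≡ 461^2 = 212521 ≡ 1002 (mod 2747)
5^256 ≡ 1002^2 = 1004004 ≡ 1349 (mod 2747)
5^512 ≡ 1349^2 = 1819801 ≡ 1287 (mod 2747)
5^1024 ≡ 1287^2 = 1656369 ≡ 2675 (mod 2747)
5^2048 ≡ 2675^2 = 7155625 ≡ 2437 (mod 2747)
2746 = 2048 + 512 + 128 + 32 + 16 + 8 + 2 in binary powers of 2.
So 5^2746 ≡ 2437 · 1287 · 1002 · 1246 · 1431 · 551 · 25 ≡ 332 (mod 2747).
Since 332 ≠ 1, base 5 is a Fermat witness: 2747 is composite.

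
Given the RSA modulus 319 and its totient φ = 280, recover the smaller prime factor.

φ(n) = (p−1)(q−1) = n − (p+q) + 1, so p + q = 319 − 280 + 1 = 40.
p and q are the roots of t² − 40t + 319 = 0.
Discriminant: 40² − 4·319 = 1600 − 1276 = 324; √324 = 18.
q = (40 − 18)/2 = 11, p = (40 + 18)/2 = 29.
Check: 11 · 29 = 319.

11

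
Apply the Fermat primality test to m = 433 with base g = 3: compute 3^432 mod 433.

3^1 ≡ 3 (mod 433)
3^2 ≡ 3^2 = 9 ≡ 9 (mod 433)
3^4 ≡ 9^2 = 81 ≡ 81 (mod 433)
3^8 ≡ 81^2 = 6561 ≡ 66 (mod 433)
3^16 ≡ 66^2 = 4356 ≡ 26 (mod 433)
3^32 ≡ 26^2 = 676 ≡ 243 (mod 433)
3^64 ≡ 243^2 = 59049 ≡ 161 (mod 433)
3^128 ≡ 161^2 = 25921 ≡ 374 (mod 433)
3^256 ≡ 374^2 = 139876 ≡ 17 (mod 433)
432 = 256 + 128 + 32 + 16 in binary powers of 2.
So 3^432 ≡ 17 · 374 · 243 · 26 ≡ 1 (mod 433).
Since the result is 1, base 3 gives no evidence that 433 is composite.

1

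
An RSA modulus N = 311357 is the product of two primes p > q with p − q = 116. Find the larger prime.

619

Since p = q + 116, we have 311357 = q(q + 116), so q² + 116q − 311357 = 0.
Discriminant: 116² + 4·311357 = 13456 + 1245428 = 1258884; √1258884 = 1122.
q = (−116 + 1122)/2 = 503, and p = q + 116 = 619.
Check: 503 · 619 = 311357.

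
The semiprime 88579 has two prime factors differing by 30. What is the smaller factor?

Since p = q + 30, we have 88579 = q(q + 30), so q² + 30q − 88579 = 0.
Discriminant: 30² + 4·88579 = 900 + 354316 = 355216; √355216 = 596.
q = (−30 + 596)/2 = 283, and p = q + 30 = 313.
Check: 283 · 313 = 88579.

283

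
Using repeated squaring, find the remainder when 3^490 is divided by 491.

1

3^1 ≡ 3 (mod 491)
3^2 ≡ 3^2 = 9 ≡ 9 (mod 491)
3^4 ≡ 9^2 = 81 ≡ 81 (mod 491)
3^8 ≡ 81^2 = 6561 ≡ 178 (mod 491)
3^16 ≡ 178^2 = 31684 ≡ 260 (mod 491)
3^32 ≡ 260^2 = 67600 ≡ 333 (mod 491)
3^64 ≡ 333^2 = 110889 ≡ 414 (mod 491)
3^128 ≡ 414^2 = 171396 ≡ 37 (mod 491)
3^256 ≡ 37^2 = 1369 ≡ 387 (mod 491)
490 = 256 + 128 + 64 + 32 + 8 + 2 in binary powers of 2.
So 3^490 ≡ 387 · 37 · 414 · 333 · 178 · 9 ≡ 1 (mod 491).
Since the result is 1, base 3 gives no evidence that 491 is composite.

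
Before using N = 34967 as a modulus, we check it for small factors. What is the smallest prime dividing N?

73

34967 is odd.
Digit sum 29, not divisible by 3.
Ends in 7: not divisible by 5.
7: 34967 = 7·4995 + 2
11: 34967 = 11·3178 + 9
13: 34967 = 13·2689 + 10
17: 34967 = 17·2056 + 15
19: 34967 = 19·1840 + 7
23: 34967 = 23·1520 + 7
29: 34967 = 29·1205 + 22
31: 34967 = 31·1127 + 30
37: 34967 = 37·945 + 2
41: 34967 = 41·852 + 35
43: 34967 = 43·813 + 8
47: 34967 = 47·743 + 46
53: 34967 = 53·659 + 40
59: 34967 = 59·592 + 39
61: 34967 = 61·573 + 14
67: 34967 = 67·521 + 60
71: 34967 = 71·492 + 35
73: 34967 = 73·479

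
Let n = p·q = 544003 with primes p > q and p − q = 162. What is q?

Since p = q + 162, we have 544003 = q(q + 162), so q² + 162q − 544003 = 0.
Discriminant: 162² + 4·544003 = 26244 + 2176012 = 2202256; √2202256 = 1484.
q = (−162 + 1484)/2 = 661, and p = q + 162 = 823.
Check: 661 · 823 = 544003.

661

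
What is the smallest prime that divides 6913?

6913 is odd.
Digit sum 19, not divisible by 3.
Ends in 3: not divisible by 5.
7: 6913 = 7·987 + 4
11: 6913 = 11·628 + 5
13: 6913 = 13·531 + 10
17: 6913 = 17·406 + 11
19: 6913 = 19·363 + 16
23: 6913 = 23·300 + 13
29: 6913 = 29·238 + 11
31: 6913 = 31·223

31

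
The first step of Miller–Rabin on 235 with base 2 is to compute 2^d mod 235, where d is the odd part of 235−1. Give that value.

235 − 1 = 234 = 2^1 · 117, so d = 117.
2^1 ≡ 2 (mod 235)
2^2 ≡ 2^2 = 4 ≡ 4 (mod 235)
2^4 ≡ 4^2 = 16 ≡ 16 (mod 235)
2^8 ≡ 16^2 = 256 ≡ 21 (mod 235)
2^16 ≡ 21^2 = 441 ≡ 206 (mod 235)
2^32 ≡ 206^2 = 42436 ≡ 136 (mod 235)
2^64 ≡ 136^2 = 18496 ≡ 166 (mod 235)
117 = 64 + 32 + 16 + 4 + 1 in binary powers of 2.
So 2^117 ≡ 166 · 136 · 206 · 16 · 2 ≡ 192 (mod 235).
Squaring chain: 192; never reaches −1, so base 2 is a Miller–Rabin witness that 235 is composite.

192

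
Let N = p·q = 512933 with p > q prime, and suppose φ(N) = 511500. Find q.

φ(n) = (p−1)(q−1) = n − (p+q) + 1, so p + q = 512933 − 511500 + 1 = 1434.
p and q are the roots of t² − 1434t + 512933 = 0.
Discriminant: 1434² − 4·512933 = 2056356 − 2051732 = 4624; √4624 = 68.
q = (1434 − 68)/2 = 683, p = (1434 + 68)/2 = 751.
Check: 683 · 751 = 512933.

683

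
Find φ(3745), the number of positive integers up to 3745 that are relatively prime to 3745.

Factor: 3745 = 5 · 7 · 107.
φ(3745) = (5−1) · (7−1) · (107−1) = 4 · 6 · 106 = 2544.

2544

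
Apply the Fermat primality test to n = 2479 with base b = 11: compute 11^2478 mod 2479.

1148

11^1 ≡ 11 (mod 2479)
11^2 ≡ 11^2 = 121 ≡ 121 (mod 2479)
11^4 ≡ 121^2 = 14641 ≡ 2246 (mod 2479)
11^8 ≡ 2246^2 = 5044516 ≡ 2230 (mod 2479)
11^16 ≡ 2230^2 = 4972900 ≡ 26 (mod 2479)
11^32 ≡ 26^2 = 676 ≡ 676 (mod 2479)
11^64 ≡ 676^2 = 456976 ≡ 840 (mod 2479)
11^128 ≡ 840^2 = 705600 ≡ 1564 (mod 2479)
11^256 ≡ 1564^2 = 2446096 ≡ 1802 (mod 2479)
11^512 ≡ 1802^2 = 3247204 ≡ 2193 (mod 2479)
11^1024 ≡ 2193^2 = 4809249 ≡ 2468 (mod 2479)
11^2048 ≡ 2468^2 = 6091024 ≡ 121 (mod 2479)
2478 = 2048 + 256 + 128 + 32 + 8 + 4 + 2 in binary powers of 2.
So 11^2478 ≡ 121 · 1802 · 1564 · 676 · 2230 · 2246 · 121 ≡ 1148 (mod 2479).
Since 1148 ≠ 1, base 11 is a Fermat witness: 2479 is composite.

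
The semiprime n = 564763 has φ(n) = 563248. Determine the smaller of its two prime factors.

659

φ(n) = (p−1)(q−1) = n − (p+q) + 1, so p + q = 564763 − 563248 + 1 = 1516.
p and q are the roots of t² − 1516t + 564763 = 0.
Discriminant: 1516² − 4·564763 = 2298256 − 2259052 = 39204; √39204 = 198.
q = (1516 − 198)/2 = 659, p = (1516 + 198)/2 = 857.
Check: 659 · 857 = 564763.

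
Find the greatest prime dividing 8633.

8633 = 89 · 97
97 is prime.
So 8633 = 89 · 97; the largest prime factor is 97.

97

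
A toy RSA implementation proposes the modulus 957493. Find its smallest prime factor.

29

957493 is odd.
Digit sum 37, not divisible by 3.
Ends in 3: not divisible by 5.
7: 957493 = 7·136784 + 5
11: 957493 = 11·87044 + 9
13: 957493 = 13·73653 + 4
17: 957493 = 17·56323 + 2
19: 957493 = 19·50394 + 7
23: 957493 = 23·41630 + 3
29: 957493 = 29·33017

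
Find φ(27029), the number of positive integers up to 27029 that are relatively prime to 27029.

26700

Factor: 27029 = 151 · 179.
φ(27029) = (151−1) · (179−1) = 150 · 178 = 26700.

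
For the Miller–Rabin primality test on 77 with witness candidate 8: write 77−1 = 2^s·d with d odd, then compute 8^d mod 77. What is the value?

29

77 − 1 = 76 = 2^2 · 19, so d = 19.
8^1 ≡ 8 (mod 77)
8^2 ≡ 8^2 = 64 ≡ 64 (mod 77)
8^4 ≡ 64^2 = 4096 ≡ 15 (mod 77)
8^8 ≡ 15^2 = 225 ≡ 71 (mod 77)
8^16 ≡ 71^2 = 5041 ≡ 36 (mod 77)
19 = 16 + 2 + 1 in binary powers of 2.
So 8^19 ≡ 36 · 64 · 8 ≡ 29 (mod 77).
Squaring chain: 29 → 71; never reaches −1, so base 8 is a Miller–Rabin witness that 77 is composite.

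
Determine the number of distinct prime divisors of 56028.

56028 = 2^2 · 14007
14007 = 3 · 4669
4669 = 7 · 667
667 = 23 · 29
56028 = 2^2 · 3 · 7 · 23 · 29, which has 5 distinct prime factors.

5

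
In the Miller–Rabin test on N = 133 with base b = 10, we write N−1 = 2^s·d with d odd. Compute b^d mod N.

27

133 − 1 = 132 = 2^2 · 33, so d = 33.
10^1 ≡ 10 (mod 133)
10^2 ≡ 10^2 = 100 ≡ 100 (mod 133)
10^4 ≡ 100^2 = 10000 ≡ 25 (mod 133)
10^8 ≡ 25^2 = 625 ≡ 93 (mod 133)
10^16 ≡ 93^2 = 8649 ≡ 4 (mod 133)
10^32 ≡ 4^2 = 16 ≡ 16 (mod 133)
33 = 32 + 1 in binary powers of 2.
So 10^33 ≡ 16 · 10 ≡ 27 (mod 133).
Squaring chain: 27 → 64; never reaches −1, so base 10 is a Miller–Rabin witness that 133 is composite.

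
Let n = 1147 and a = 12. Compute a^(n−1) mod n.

1025

12^1 ≡ 12 (mod 1147)
12^2 ≡ 12^2 = 144 ≡ 144 (mod 1147)
12^4 ≡ 144^2 = 20736 ≡ 90 (mod 1147)
12^8 ≡ 90^2 = 8100 ≡ 71 (mod 1147)
12^16 ≡ 71^2 = 5041 ≡ 453 (mod 1147)
12^32 ≡ 453^2 = 205209 ≡ 1043 (mod 1147)
12^64 ≡ 1043^2 = 1087849 ≡ 493 (mod 1147)
12^128 ≡ 493^2 = 243049 ≡ 1032 (mod 1147)
12^256 ≡ 1032^2 = 1065024 ≡ 608 (mod 1147)
12^512 ≡ 608^2 = 369664 ≡ 330 (mod 1147)
12^1024 ≡ 330^2 = 108900 ≡ 1082 (mod 1147)
1146 = 1024 + 64 + 32 + 16 + 8 + 2 in binary powers of 2.
So 12^1146 ≡ 1082 · 493 · 1043 · 453 · 71 · 144 ≡ 1025 (mod 1147).
Since 1025 ≠ 1, base 12 is a Fermat witness: 1147 is composite.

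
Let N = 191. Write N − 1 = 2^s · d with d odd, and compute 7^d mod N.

191 − 1 = 190 = 2^1 · 95, so d = 95.
7^1 ≡ 7 (mod 191)
7^2 ≡ 7^2 = 49 ≡ 49 (mod 191)
7^4 ≡ 49^2 = 2401 ≡ 109 (mod 191)
7^8 ≡ 109^2 = 11881 ≡ 39 (mod 191)
7^16 ≡ 39^2 = 1521 ≡ 184 (mod 191)
7^32 ≡ 184^2 = 33856 ≡ 49 (mod 191)
7^64 ≡ 49^2 = 2401 ≡ 109 (mod 191)
95 = 64 + 16 + 8 + 4 + 2 + 1 in binary powers of 2.
So 7^95 ≡ 109 · 184 · 39 · 109 · 49 · 7 ≡ 190 (mod 191).
Since 7^d ≡ 190 (mod 191), base 7 does not prove 191 composite.

190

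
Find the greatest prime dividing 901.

53

901 = 17 · 53
53 is prime.
So 901 = 17 · 53; the largest prime factor is 53.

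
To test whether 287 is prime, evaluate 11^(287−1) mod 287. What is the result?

74

11^1 ≡ 11 (mod 287)
11^2 ≡ 11^2 = 121 ≡ 121 (mod 287)
11^4 ≡ 121^2 = 14641 ≡ 4 (mod 287)
11^8 ≡ 4^2 = 16 ≡ 16 (mod 287)
11^16 ≡ 16^2 = 256 ≡ 256 (mod 287)
11^32 ≡ 256^2 = 65536 ≡ 100 (mod 287)
11^64 ≡ 100^2 = 10000 ≡ 242 (mod 287)
11^128 ≡ 242^2 = 58564 ≡ 16 (mod 287)
11^256 ≡ 16^2 = 256 ≡ 256 (mod 287)
286 = 256 + 16 + 8 + 4 + 2 in binary powers of 2.
So 11^286 ≡ 256 · 256 · 16 · 4 · 121 ≡ 74 (mod 287).
Since 74 ≠ 1, base 11 is a Fermat witness: 287 is composite.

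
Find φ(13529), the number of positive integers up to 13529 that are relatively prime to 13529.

Factor: 13529 = 83 · 163.
φ(13529) = (83−1) · (163−1) = 82 · 162 = 13284.

13284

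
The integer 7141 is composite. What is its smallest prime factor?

37

7141 is odd.
Digit sum 13, not divisible by 3.
Ends in 1: not divisible by 5.
7: 7141 = 7·1020 + 1
11: 7141 = 11·649 + 2
13: 7141 = 13·549 + 4
17: 7141 = 17·420 + 1
19: 7141 = 19·375 + 16
23: 7141 = 23·310 + 11
29: 7141 = 29·246 + 7
31: 7141 = 31·230 + 11
37: 7141 = 37·193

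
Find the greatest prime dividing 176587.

176587 = 41 · 4307
4307 = 59 · 73
73 is prime.
So 176587 = 41 · 59 · 73; the largest prime factor is 73.

73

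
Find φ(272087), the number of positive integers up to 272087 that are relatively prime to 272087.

257400

Factor: 272087 = 31 · 67 · 131.
φ(272087) = (31−1) · (67−1) · (131−1) = 30 · 66 · 130 = 257400.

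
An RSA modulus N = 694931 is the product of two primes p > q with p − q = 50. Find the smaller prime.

809

Since p = q + 50, we have 694931 = q(q + 50), so q² + 50q − 694931 = 0.
Discriminant: 50² + 4·694931 = 2500 + 2779724 = 2782224; √2782224 = 1668.
q = (−50 + 1668)/2 = 809, and p = q + 50 = 859.
Check: 809 · 859 = 694931.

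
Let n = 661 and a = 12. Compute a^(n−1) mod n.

12^1 ≡ 12 (mod 661)
12^2 ≡ 12^2 = 144 ≡ 144 (mod 661)
12^4 ≡ 144^2 = 20736 ≡ 245 (mod 661)
12^8 ≡ 245^2 = 60025 ≡ 535 (mod 661)
12^16 ≡ 535^2 = 286225 ≡ 12 (mod 661)
12^32 ≡ 12^2 = 144 ≡ 144 (mod 661)
12^64 ≡ 144^2 = 20736 ≡ 245 (mod 661)
12^128 ≡ 245^2 = 60025 ≡ 535 (mod 661)
12^256 ≡ 535^2 = 286225 ≡ 12 (mod 661)
12^512 ≡ 12^2 = 144 ≡ 144 (mod 661)
660 = 512 + 128 + 16 + 4 in binary powers of 2.
So 12^660 ≡ 144 · 535 · 12 · 245 ≡ 1 (mod 661).
Since the result is 1, base 12 gives no evidence that 661 is composite.

1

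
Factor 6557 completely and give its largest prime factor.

6557 = 79 · 83
83 is prime.
So 6557 = 79 · 83; the largest prime factor is 83.

83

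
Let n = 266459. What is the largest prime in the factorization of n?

97

266459 = 41 · 6499
6499 = 67 · 97
97 is prime.
So 266459 = 41 · 67 · 97; the largest prime factor is 97.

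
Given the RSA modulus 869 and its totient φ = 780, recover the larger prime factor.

79

φ(n) = (p−1)(q−1) = n − (p+q) + 1, so p + q = 869 − 780 + 1 = 90.
p and q are the roots of t² − 90t + 869 = 0.
Discriminant: 90² − 4·869 = 8100 − 3476 = 4624; √4624 = 68.
q = (90 − 68)/2 = 11, p = (90 + 68)/2 = 79.
Check: 11 · 79 = 869.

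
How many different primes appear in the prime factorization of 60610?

5

60610 = 2 · 30305
30305 = 5 · 6061
6061 = 11 · 551
551 = 19 · 29
60610 = 2 · 5 · 11 · 19 · 29, which has 5 distinct prime factors.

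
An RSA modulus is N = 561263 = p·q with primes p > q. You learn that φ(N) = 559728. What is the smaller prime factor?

599

φ(n) = (p−1)(q−1) = n − (p+q) + 1, so p + q = 561263 − 559728 + 1 = 1536.
p and q are the roots of t² − 1536t + 561263 = 0.
Discriminant: 1536² − 4·561263 = 2359296 − 2245052 = 114244; √114244 = 338.
q = (1536 − 338)/2 = 599, p = (1536 + 338)/2 = 937.
Check: 599 · 937 = 561263.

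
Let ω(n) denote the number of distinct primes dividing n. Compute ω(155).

155 = 5 · 31
155 = 5 · 31, which has 2 distinct prime factors.

2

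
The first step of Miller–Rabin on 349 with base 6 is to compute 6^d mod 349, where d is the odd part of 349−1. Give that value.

349 − 1 = 348 = 2^2 · 87, so d = 87.
6^1 ≡ 6 (mod 349)
6^2 ≡ 6^2 = 36 ≡ 36 (mod 349)
6^4 ≡ 36^2 = 1296 ≡ 249 (mod 349)
6^8 ≡ 249^2 = 62001 ≡ 228 (mod 349)
6^16 ≡ 228^2 = 51984 ≡ 332 (mod 349)
6^32 ≡ 332^2 = 110224 ≡ 289 (mod 349)
6^64 ≡ 289^2 = 83521 ≡ 110 (mod 349)
87 = 64 + 16 + 4 + 2 + 1 in binary powers of 2.
So 6^87 ≡ 110 · 332 · 249 · 36 · 6 ≡ 136 (mod 349).
Squaring chain: 136 → 348; reaches −1, so base 6 does not prove 349 composite.

136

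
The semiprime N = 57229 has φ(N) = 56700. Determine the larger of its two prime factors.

φ(n) = (p−1)(q−1) = n − (p+q) + 1, so p + q = 57229 − 56700 + 1 = 530.
p and q are the roots of t² − 530t + 57229 = 0.
Discriminant: 530² − 4·57229 = 280900 − 228916 = 51984; √51984 = 228.
q = (530 − 228)/2 = 151, p = (530 + 228)/2 = 379.
Check: 151 · 379 = 57229.

379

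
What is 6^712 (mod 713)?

6^1 ≡ 6 (mod 713)
6^2 ≡ 6^2 = 36 ≡ 36 (mod 713)
6^4 ≡ 36^2 = 1296 ≡ 583 (mod 713)
6^8 ≡ 583^2 = 339889 ≡ 501 (mod 713)
6^16 ≡ 501^2 = 251001 ≡ 25 (mod 713)
6^32 ≡ 25^2 = 625 ≡ 625 (mod 713)
6^64 ≡ 625^2 = 390625 ≡ 614 (mod 713)
6^128 ≡ 614^2 = 376996 ≡ 532 (mod 713)
6^256 ≡ 532^2 = 283024 ≡ 676 (mod 713)
6^512 ≡ 676^2 = 456976 ≡ 656 (mod 713)
712 = 512 + 128 + 64 + 8 in binary powers of 2.
So 6^712 ≡ 656 · 532 · 614 · 501 ≡ 87 (mod 713).
Since 87 ≠ 1, base 6 is a Fermat witness: 713 is composite.

87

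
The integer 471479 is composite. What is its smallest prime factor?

471479 is odd.
Digit sum 32, not divisible by 3.
Ends in 9: not divisible by 5.
7: 471479 = 7·67354 + 1
11: 471479 = 11·42861 + 8
13: 471479 = 13·36267 + 8
17: 471479 = 17·27734 + 1
19: 471479 = 19·24814 + 13
23: 471479 = 23·20499 + 2
29: 471479 = 29·16257 + 26
31: 471479 = 31·15209

31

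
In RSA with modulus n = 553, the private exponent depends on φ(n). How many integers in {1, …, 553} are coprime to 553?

Factor: 553 = 7 · 79.
φ(553) = (7−1) · (79−1) = 6 · 78 = 468.

468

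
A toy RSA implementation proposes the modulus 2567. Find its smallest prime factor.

2567 is odd.
Digit sum 20, not divisible by 3.
Ends in 7: not divisible by 5.
7: 2567 = 7·366 + 5
11: 2567 = 11·233 + 4
13: 2567 = 13·197 + 6
17: 2567 = 17·151

17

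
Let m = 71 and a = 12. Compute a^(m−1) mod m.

1

12^1 ≡ 12 (mod 71)
12^2 ≡ 12^2 = 144 ≡ 2 (mod 71)
12^4 ≡ 2^2 = 4 ≡ 4 (mod 71)
12^8 ≡ 4^2 = 16 ≡ 16 (mod 71)
12^16 ≡ 16^2 = 256 ≡ 43 (mod 71)
12^32 ≡ 43^2 = 1849 ≡ 3 (mod 71)
12^64 ≡ 3^2 = 9 ≡ 9 (mod 71)
70 = 64 + 4 + 2 in binary powers of 2.
So 12^70 ≡ 9 · 4 · 2 ≡ 1 (mod 71).
Since the result is 1, base 12 gives no evidence that 71 is composite.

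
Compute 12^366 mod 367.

12^1 ≡ 12 (mod 367)
12^2 ≡ 12^2 = 144 ≡ 144 (mod 367)
12^4 ≡ 144^2 = 20736 ≡ 184 (mod 367)
12^8 ≡ 184^2 = 33856 ≡ 92 (mod 367)
12^16 ≡ 92^2 = 8464 ≡ 23 (mod 367)
12^32 ≡ 23^2 = 529 ≡ 162 (mod 367)
12^64 ≡ 162^2 = 26244 ≡ 187 (mod 367)
12^128 ≡ 187^2 = 34969 ≡ 104 (mod 367)
12^256 ≡ 104^2 = 10816 ≡ 173 (mod 367)
366 = 256 + 64 + 32 + 8 + 4 + 2 in binary powers of 2.
So 12^366 ≡ 173 · 187 · 162 · 92 · 184 · 144 ≡ 1 (mod 367).
Since the result is 1, base 12 gives no evidence that 367 is composite.

1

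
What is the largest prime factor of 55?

55 = 5 · 11
11 is prime.
So 55 = 5 · 11; the largest prime factor is 11.

11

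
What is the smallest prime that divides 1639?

11

1639 is odd.
Digit sum 19, not divisible by 3.
Ends in 9: not divisible by 5.
7: 1639 = 7·234 + 1
11: 1639 = 11·149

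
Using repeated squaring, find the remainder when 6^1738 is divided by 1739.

6^1 ≡ 6 (mod 1739)
6^2 ≡ 6^2 = 36 ≡ 36 (mod 1739)
6^4 ≡ 36^2 = 1296 ≡ 1296 (mod 1739)
6^8 ≡ 1296^2 = 1679616 ≡ 1481 (mod 1739)
6^16 ≡ 1481^2 = 2193361 ≡ 482 (mod 1739)
6^32 ≡ 482^2 = 232324 ≡ 1037 (mod 1739)
6^64 ≡ 1037^2 = 1075369 ≡ 667 (mod 1739)
6^128 ≡ 667^2 = 444889 ≡ 1444 (mod 1739)
6^256 ≡ 1444^2 = 2085136 ≡ 75 (mod 1739)
6^512 ≡ 75^2 = 5625 ≡ 408 (mod 1739)
6^1024 ≡ 408^2 = 166464 ≡ 1259 (mod 1739)
1738 = 1024 + 512 + 128 + 64 + 8 + 2 in binary powers of 2.
So 6^1738 ≡ 1259 · 408 · 1444 · 667 · 1481 · 36 ≡ 739 (mod 1739).
Since 739 ≠ 1, base 6 is a Fermat witness: 1739 is composite.

739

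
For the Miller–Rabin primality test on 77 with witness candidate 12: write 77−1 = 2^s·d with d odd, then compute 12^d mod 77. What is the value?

12

77 − 1 = 76 = 2^2 · 19, so d = 19.
12^1 ≡ 12 (mod 77)
12^2 ≡ 12^2 = 144 ≡ 67 (mod 77)
12^4 ≡ 67^2 = 4489 ≡ 23 (mod 77)
12^8 ≡ 23^2 = 529 ≡ 67 (mod 77)
12^16 ≡ 67^2 = 4489 ≡ 23 (mod 77)
19 = 16 + 2 + 1 in binary powers of 2.
So 12^19 ≡ 23 · 67 · 12 ≡ 12 (mod 77).
Squaring chain: 12 → 67; never reaches −1, so base 12 is a Miller–Rabin witness that 77 is composite.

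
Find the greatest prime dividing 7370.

7370 = 2 · 3685
3685 = 5 · 737
737 = 11 · 67
67 is prime.
So 7370 = 2 · 5 · 11 · 67; the largest prime factor is 67.

67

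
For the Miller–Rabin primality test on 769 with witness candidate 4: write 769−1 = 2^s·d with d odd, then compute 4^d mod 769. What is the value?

769 − 1 = 768 = 2^8 · 3, so d = 3.
4^1 ≡ 4 (mod 769)
4^2 ≡ 4^2 = 16 ≡ 16 (mod 769)
3 = 2 + 1 in binary powers of 2.
So 4^3 ≡ 16 · 4 ≡ 64 (mod 769).
Squaring chain: 64 → 251 → 712 → 173 → 707 → 768 → 1 → 1; reaches −1, so base 4 does not prove 769 composite.

64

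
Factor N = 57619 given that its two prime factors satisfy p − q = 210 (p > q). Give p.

367

Since p = q + 210, we have 57619 = q(q + 210), so q² + 210q − 57619 = 0.
Discriminant: 210² + 4·57619 = 44100 + 230476 = 274576; √274576 = 524.
q = (−210 + 524)/2 = 157, and p = q + 210 = 367.
Check: 157 · 367 = 57619.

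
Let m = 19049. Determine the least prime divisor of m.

43

19049 is odd.
Digit sum 23, not divisible by 3.
Ends in 9: not divisible by 5.
7: 19049 = 7·2721 + 2
11: 19049 = 11·1731 + 8
13: 19049 = 13·1465 + 4
17: 19049 = 17·1120 + 9
19: 19049 = 19·1002 + 11
23: 19049 = 23·828 + 5
29: 19049 = 29·656 + 25
31: 19049 = 31·614 + 15
37: 19049 = 37·514 + 31
41: 19049 = 41·464 + 25
43: 19049 = 43·443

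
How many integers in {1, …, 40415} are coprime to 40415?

31552

Factor: 40415 = 5 · 59 · 137.
φ(40415) = (5−1) · (59−1) · (137−1) = 4 · 58 · 136 = 31552.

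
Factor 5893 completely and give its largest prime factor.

83

5893 = 71 · 83
83 is prime.
So 5893 = 71 · 83; the largest prime factor is 83.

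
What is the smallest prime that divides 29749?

29749 is odd.
Digit sum 31, not divisible by 3.
Ends in 9: not divisible by 5.
7: 29749 = 7·4249 + 6
11: 29749 = 11·2704 + 5
13: 29749 = 13·2288 + 5
17: 29749 = 17·1749 + 16
19: 29749 = 19·1565 + 14
23: 29749 = 23·1293 + 10
29: 29749 = 29·1025 + 24
31: 29749 = 31·959 + 20
37: 29749 = 37·804 + 1
41: 29749 = 41·725 + 24
43: 29749 = 43·691 + 36
47: 29749 = 47·632 + 45
53: 29749 = 53·561 + 16
59: 29749 = 59·504 + 13
61: 29749 = 61·487 + 42
67: 29749 = 67·444 + 1
71: 29749 = 71·419

71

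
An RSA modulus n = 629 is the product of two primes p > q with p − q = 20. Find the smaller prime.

Since p = q + 20, we have 629 = q(q + 20), so q² + 20q − 629 = 0.
Discriminant: 20² + 4·629 = 400 + 2516 = 2916; √2916 = 54.
q = (−20 + 54)/2 = 17, and p = q + 20 = 37.
Check: 17 · 37 = 629.

17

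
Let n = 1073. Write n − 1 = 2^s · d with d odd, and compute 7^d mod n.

255

1073 − 1 = 1072 = 2^4 · 67, so d = 67.
7^1 ≡ 7 (mod 1073)
7^2 ≡ 7^2 = 49 ≡ 49 (mod 1073)
7^4 ≡ 49^2 = 2401 ≡ 255 (mod 1073)
7^8 ≡ 255^2 = 65025 ≡ 645 (mod 1073)
7^16 ≡ 645^2 = 416025 ≡ 774 (mod 1073)
7^32 ≡ 774^2 = 599076 ≡ 342 (mod 1073)
7^64 ≡ 342^2 = 116964 ≡ 7 (mod 1073)
67 = 64 + 2 + 1 in binary powers of 2.
So 7^67 ≡ 7 · 49 · 7 ≡ 255 (mod 1073).
Squaring chain: 255 → 645 → 774 → 342; never reaches −1, so base 7 is a Miller–Rabin witness that 1073 is composite.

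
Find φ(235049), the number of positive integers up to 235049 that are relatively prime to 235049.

218592

Factor: 235049 = 19 · 89 · 139.
φ(235049) = (19−1) · (89−1) · (139−1) = 18 · 88 · 138 = 218592.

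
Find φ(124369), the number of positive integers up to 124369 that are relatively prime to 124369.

Factor: 124369 = 7 · 109 · 163.
φ(124369) = (7−1) · (109−1) · (163−1) = 6 · 108 · 162 = 104976.

104976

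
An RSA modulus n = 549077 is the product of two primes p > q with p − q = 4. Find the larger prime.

Since p = q + 4, we have 549077 = q(q + 4), so q² + 4q − 549077 = 0.
Discriminant: 4² + 4·549077 = 16 + 2196308 = 2196324; √2196324 = 1482.
q = (−4 + 1482)/2 = 739, and p = q + 4 = 743.
Check: 739 · 743 = 549077.

743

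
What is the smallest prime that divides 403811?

403811 is odd.
Digit sum 17, not divisible by 3.
Ends in 1: not divisible by 5.
7: 403811 = 7·57687 + 2
11: 403811 = 11·36710 + 1
13: 403811 = 13·31062 + 5
17: 403811 = 17·23753 + 10
19: 403811 = 19·21253 + 4
23: 403811 = 23·17557

23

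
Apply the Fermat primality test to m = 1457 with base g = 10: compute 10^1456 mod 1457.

754

10^1 ≡ 10 (mod 1457)
10^2 ≡ 10^2 = 100 ≡ 100 (mod 1457)
10^4 ≡ 100^2 = 10000 ≡ 1258 (mod 1457)
10^8 ≡ 1258^2 = 1582564 ≡ 262 (mod 1457)
10^16 ≡ 262^2 = 68644 ≡ 165 (mod 1457)
10^32 ≡ 165^2 = 27225 ≡ 999 (mod 1457)
10^64 ≡ 999^2 = 998001 ≡ 1413 (mod 1457)
10^128 ≡ 1413^2 = 1996569 ≡ 479 (mod 1457)
10^256 ≡ 479^2 = 229441 ≡ 692 (mod 1457)
10^512 ≡ 692^2 = 478864 ≡ 968 (mod 1457)
10^1024 ≡ 968^2 = 937024 ≡ 173 (mod 1457)
1456 = 1024 + 256 + 128 + 32 + 16 in binary powers of 2.
So 10^1456 ≡ 173 · 692 · 479 · 999 · 165 ≡ 754 (mod 1457).
Since 754 ≠ 1, base 10 is a Fermat witness: 1457 is composite.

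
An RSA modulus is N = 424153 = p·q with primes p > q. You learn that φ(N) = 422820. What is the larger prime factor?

φ(n) = (p−1)(q−1) = n − (p+q) + 1, so p + q = 424153 − 422820 + 1 = 1334.
p and q are the roots of t² − 1334t + 424153 = 0.
Discriminant: 1334² − 4·424153 = 1779556 − 1696612 = 82944; √82944 = 288.
q = (1334 − 288)/2 = 523, p = (1334 + 288)/2 = 811.
Check: 523 · 811 = 424153.

811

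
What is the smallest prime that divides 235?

5

235 is odd.
Digit sum 10, not divisible by 3.
Ends in 5: divisible by 5.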